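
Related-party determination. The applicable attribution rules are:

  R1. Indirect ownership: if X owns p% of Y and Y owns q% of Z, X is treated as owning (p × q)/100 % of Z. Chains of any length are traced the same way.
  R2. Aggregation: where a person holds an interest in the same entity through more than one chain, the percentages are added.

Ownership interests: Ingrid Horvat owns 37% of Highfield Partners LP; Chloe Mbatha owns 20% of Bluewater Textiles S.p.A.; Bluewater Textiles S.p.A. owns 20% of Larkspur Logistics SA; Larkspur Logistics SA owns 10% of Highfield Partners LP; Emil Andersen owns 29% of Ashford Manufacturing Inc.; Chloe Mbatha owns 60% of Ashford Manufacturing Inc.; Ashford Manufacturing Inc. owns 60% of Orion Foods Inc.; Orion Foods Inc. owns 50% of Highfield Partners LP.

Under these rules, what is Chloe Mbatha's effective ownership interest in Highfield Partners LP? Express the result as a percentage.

18.4%

Chain via Bluewater Textiles S.p.A. → Larkspur Logistics SA (R1): 20% × 20% × 10% = 0.4% of Highfield Partners LP.
Chain via Ashford Manufacturing Inc. → Orion Foods Inc. (R1): 60% × 60% × 50% = 18% of Highfield Partners LP.
Aggregating (R2): 0.4% + 18% = 18.4%.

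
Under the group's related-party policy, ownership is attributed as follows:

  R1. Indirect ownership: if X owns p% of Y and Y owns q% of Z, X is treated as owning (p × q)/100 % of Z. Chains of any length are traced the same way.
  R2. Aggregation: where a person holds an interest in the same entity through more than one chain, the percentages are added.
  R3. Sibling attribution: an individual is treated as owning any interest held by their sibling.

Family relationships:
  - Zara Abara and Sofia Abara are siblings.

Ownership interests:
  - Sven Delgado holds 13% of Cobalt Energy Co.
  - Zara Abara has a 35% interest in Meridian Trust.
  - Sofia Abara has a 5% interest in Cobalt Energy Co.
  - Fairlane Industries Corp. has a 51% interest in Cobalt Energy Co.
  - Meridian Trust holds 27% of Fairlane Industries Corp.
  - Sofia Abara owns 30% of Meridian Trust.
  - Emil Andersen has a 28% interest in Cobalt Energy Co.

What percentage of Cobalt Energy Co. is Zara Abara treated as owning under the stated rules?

By sibling attribution (R3), Zara Abara is treated as also owning Sofia Abara's interest in Meridian Trust, giving 35% + 30% = 65%.
By sibling attribution (R3), Zara Abara is treated as owning Sofia Abara's 5% interest in Cobalt Energy Co.
Chain via Meridian Trust → Fairlane Industries Corp. (R1): 65% × 27% × 51% = 8.9505% of Cobalt Energy Co.
Direct interest in Cobalt Energy Co: 5%.
Aggregating (R2): 8.9505% + 5% = 13.9505%.

13.9505%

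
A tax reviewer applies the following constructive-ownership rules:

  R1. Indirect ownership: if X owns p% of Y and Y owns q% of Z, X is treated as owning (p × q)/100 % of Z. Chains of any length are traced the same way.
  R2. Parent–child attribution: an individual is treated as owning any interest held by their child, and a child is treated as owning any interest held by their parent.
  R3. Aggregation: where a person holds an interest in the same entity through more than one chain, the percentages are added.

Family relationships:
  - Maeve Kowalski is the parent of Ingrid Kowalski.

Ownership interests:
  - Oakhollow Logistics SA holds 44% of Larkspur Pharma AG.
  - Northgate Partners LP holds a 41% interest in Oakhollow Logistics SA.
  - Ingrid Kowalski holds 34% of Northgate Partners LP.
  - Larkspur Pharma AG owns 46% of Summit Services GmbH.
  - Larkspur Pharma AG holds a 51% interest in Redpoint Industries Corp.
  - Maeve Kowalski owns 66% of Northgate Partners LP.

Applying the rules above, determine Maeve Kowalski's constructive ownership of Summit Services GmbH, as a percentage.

By parent–child attribution (R2), Maeve Kowalski is treated as also owning Ingrid Kowalski's interest in Northgate Partners LP, giving 66% + 34% = 100%.
Chain via Northgate Partners LP → Oakhollow Logistics SA → Larkspur Pharma AG (R1): 100% × 41% × 44% × 46% = 8.2984% of Summit Services GmbH.

8.2984%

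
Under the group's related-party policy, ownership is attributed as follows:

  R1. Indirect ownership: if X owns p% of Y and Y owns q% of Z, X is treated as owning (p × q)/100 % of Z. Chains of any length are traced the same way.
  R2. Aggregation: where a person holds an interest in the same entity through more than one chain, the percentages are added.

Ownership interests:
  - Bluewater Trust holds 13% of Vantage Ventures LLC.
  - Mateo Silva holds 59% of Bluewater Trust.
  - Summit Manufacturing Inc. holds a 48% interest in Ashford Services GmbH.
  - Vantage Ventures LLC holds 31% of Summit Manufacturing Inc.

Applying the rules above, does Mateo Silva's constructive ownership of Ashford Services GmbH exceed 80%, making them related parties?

Chain via Bluewater Trust → Vantage Ventures LLC → Summit Manufacturing Inc. (R1): 59% × 13% × 31% × 48% = 1.141296% of Ashford Services GmbH.
1.141296% does not exceed the 80% threshold, so Mateo is not a related party to Ashford Services GmbH.

No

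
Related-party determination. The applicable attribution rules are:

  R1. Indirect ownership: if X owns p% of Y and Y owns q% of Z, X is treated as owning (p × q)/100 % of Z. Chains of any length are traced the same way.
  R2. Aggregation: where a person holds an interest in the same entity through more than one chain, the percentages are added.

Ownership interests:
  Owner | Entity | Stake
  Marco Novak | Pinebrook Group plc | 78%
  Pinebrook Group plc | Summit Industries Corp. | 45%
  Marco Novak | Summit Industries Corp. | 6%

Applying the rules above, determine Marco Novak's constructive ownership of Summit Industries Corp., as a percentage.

Chain via Pinebrook Group plc (R1): 78% × 45% = 35.1% of Summit Industries Corp.
Direct interest in Summit Industries Corp: 6%.
Aggregating (R2): 35.1% + 6% = 41.1%.

41.1%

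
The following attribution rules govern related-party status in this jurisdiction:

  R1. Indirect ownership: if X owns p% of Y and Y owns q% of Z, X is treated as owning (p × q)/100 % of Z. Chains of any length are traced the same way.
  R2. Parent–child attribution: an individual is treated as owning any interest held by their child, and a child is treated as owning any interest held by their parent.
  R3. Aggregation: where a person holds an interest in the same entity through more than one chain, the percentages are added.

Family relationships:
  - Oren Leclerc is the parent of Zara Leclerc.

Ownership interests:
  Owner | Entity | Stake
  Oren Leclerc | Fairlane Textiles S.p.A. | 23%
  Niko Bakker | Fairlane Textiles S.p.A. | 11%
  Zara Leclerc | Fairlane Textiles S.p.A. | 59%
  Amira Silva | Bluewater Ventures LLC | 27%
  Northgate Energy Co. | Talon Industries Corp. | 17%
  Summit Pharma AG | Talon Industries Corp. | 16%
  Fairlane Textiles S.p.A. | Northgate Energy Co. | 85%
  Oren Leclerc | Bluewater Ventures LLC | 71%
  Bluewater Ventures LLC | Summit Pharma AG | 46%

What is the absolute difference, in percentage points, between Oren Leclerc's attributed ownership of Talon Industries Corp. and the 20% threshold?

2.9254

By parent–child attribution (R2), Oren Leclerc is treated as also owning Zara Leclerc's interest in Fairlane Textiles S.p.A, giving 23% + 59% = 82%.
Chain via Fairlane Textiles S.p.A. → Northgate Energy Co. (R1): 82% × 85% × 17% = 11.849% of Talon Industries Corp.
Chain via Bluewater Ventures LLC → Summit Pharma AG (R1): 71% × 46% × 16% = 5.2256% of Talon Industries Corp.
Aggregating (R3): 11.849% + 5.2256% = 17.0746%.
17.0746% falls short of the 20% threshold by 2.9254 percentage points.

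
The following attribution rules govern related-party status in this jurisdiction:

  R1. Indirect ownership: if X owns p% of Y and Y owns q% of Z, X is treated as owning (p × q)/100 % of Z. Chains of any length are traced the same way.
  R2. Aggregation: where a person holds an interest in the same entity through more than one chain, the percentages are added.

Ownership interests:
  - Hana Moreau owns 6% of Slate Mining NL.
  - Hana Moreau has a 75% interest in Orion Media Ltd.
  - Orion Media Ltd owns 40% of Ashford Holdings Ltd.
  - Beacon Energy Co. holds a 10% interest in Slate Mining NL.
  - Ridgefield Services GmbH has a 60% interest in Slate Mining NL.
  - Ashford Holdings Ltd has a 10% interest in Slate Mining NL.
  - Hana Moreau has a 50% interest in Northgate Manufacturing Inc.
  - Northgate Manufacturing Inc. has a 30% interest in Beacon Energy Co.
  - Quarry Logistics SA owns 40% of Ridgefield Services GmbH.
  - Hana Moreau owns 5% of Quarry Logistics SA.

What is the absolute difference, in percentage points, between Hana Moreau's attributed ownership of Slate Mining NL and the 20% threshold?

Chain via Quarry Logistics SA → Ridgefield Services GmbH (R1): 5% × 40% × 60% = 1.2% of Slate Mining NL.
Chain via Northgate Manufacturing Inc. → Beacon Energy Co. (R1): 50% × 30% × 10% = 1.5% of Slate Mining NL.
Chain via Orion Media Ltd → Ashford Holdings Ltd (R1): 75% × 40% × 10% = 3% of Slate Mining NL.
Direct interest in Slate Mining NL: 6%.
Aggregating (R2): 1.2% + 1.5% + 3% + 6% = 11.7%.
11.7% falls short of the 20% threshold by 8.3 percentage points.

8.3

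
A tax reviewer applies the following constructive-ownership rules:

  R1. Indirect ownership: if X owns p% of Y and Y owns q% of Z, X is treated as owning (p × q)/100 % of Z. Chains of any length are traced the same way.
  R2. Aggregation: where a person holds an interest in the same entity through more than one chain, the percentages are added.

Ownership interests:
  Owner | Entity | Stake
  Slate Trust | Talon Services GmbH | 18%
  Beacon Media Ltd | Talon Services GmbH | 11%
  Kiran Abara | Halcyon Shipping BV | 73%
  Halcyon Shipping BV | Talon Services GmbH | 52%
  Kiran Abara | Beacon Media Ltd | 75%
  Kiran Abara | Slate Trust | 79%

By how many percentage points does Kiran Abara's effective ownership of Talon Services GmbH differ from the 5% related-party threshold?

55.43

Chain via Halcyon Shipping BV (R1): 73% × 52% = 37.96% of Talon Services GmbH.
Chain via Beacon Media Ltd (R1): 75% × 11% = 8.25% of Talon Services GmbH.
Chain via Slate Trust (R1): 79% × 18% = 14.22% of Talon Services GmbH.
Aggregating (R2): 37.96% + 8.25% + 14.22% = 60.43%.
60.43% exceeds the 5% threshold by 55.43 percentage points.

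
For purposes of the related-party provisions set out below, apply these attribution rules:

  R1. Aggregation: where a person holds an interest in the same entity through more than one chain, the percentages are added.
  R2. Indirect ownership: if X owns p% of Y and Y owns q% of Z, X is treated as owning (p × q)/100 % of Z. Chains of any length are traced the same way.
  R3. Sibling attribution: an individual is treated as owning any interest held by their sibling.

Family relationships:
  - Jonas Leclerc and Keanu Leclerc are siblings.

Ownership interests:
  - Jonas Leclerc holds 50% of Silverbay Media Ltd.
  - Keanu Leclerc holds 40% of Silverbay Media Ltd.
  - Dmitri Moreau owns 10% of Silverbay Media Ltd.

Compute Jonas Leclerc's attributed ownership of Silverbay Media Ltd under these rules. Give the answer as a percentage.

By sibling attribution (R3), Jonas Leclerc is treated as also owning Keanu Leclerc's interest in Silverbay Media Ltd, giving 50% + 40% = 90%.
Direct interest in Silverbay Media Ltd: 90%.

90%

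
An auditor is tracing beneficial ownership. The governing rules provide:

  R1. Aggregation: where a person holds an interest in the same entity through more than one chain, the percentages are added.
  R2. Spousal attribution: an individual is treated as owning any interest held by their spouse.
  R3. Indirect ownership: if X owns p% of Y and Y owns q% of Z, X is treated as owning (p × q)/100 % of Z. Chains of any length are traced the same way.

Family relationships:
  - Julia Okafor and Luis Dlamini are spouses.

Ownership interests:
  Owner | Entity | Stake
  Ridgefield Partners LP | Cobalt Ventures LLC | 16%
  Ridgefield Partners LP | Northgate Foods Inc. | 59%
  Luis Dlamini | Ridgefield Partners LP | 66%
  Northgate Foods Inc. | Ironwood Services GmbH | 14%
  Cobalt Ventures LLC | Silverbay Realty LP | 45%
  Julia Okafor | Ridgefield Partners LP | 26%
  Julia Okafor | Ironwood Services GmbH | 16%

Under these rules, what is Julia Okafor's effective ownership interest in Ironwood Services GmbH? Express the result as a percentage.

By spousal attribution (R2), Julia Okafor is treated as also owning Luis Dlamini's interest in Ridgefield Partners LP, giving 26% + 66% = 92%.
Chain via Ridgefield Partners LP → Northgate Foods Inc. (R3): 92% × 59% × 14% = 7.5992% of Ironwood Services GmbH.
Direct interest in Ironwood Services GmbH: 16%.
Aggregating (R1): 7.5992% + 16% = 23.5992%.

23.5992%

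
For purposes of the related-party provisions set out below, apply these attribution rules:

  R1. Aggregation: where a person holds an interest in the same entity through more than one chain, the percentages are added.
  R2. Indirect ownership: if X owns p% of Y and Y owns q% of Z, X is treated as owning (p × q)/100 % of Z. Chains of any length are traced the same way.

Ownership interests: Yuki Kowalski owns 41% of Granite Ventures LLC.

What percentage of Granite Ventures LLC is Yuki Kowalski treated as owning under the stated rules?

41%

Direct interest in Granite Ventures LLC: 41%.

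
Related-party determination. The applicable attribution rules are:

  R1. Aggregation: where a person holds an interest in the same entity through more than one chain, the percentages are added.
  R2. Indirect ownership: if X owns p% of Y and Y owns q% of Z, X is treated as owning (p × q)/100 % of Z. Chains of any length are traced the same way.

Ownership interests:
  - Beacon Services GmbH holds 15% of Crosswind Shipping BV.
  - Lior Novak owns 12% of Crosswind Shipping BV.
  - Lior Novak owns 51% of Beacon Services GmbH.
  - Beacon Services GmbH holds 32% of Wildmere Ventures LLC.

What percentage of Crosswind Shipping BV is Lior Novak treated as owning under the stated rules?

Chain via Beacon Services GmbH (R2): 51% × 15% = 7.65% of Crosswind Shipping BV.
Direct interest in Crosswind Shipping BV: 12%.
Aggregating (R1): 7.65% + 12% = 19.65%.

19.65%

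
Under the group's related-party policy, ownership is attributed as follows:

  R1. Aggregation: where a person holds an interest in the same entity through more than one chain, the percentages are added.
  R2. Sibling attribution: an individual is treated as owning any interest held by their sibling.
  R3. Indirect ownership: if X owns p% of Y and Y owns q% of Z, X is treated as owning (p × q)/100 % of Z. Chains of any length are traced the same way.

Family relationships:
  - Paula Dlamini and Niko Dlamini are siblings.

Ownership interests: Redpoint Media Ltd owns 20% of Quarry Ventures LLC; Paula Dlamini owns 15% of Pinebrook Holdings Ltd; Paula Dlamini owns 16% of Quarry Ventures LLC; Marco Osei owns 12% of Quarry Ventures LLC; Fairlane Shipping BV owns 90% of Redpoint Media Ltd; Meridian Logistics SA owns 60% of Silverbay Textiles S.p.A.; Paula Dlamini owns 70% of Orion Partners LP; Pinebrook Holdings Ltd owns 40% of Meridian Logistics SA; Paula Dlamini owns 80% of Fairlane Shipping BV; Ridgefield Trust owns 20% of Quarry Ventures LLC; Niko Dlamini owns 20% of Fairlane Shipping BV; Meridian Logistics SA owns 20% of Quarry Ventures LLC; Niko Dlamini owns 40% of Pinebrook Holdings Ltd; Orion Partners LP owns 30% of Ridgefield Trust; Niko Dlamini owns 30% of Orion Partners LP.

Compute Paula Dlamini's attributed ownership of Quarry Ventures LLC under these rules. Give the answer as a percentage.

44.4%

By sibling attribution (R2), Paula Dlamini is treated as also owning Niko Dlamini's interest in Fairlane Shipping BV, giving 80% + 20% = 100%.
By sibling attribution (R2), Paula Dlamini is treated as also owning Niko Dlamini's interest in Orion Partners LP, giving 70% + 30% = 100%.
By sibling attribution (R2), Paula Dlamini is treated as also owning Niko Dlamini's interest in Pinebrook Holdings Ltd, giving 15% + 40% = 55%.
Chain via Fairlane Shipping BV → Redpoint Media Ltd (R3): 100% × 90% × 20% = 18% of Quarry Ventures LLC.
Chain via Orion Partners LP → Ridgefield Trust (R3): 100% × 30% × 20% = 6% of Quarry Ventures LLC.
Chain via Pinebrook Holdings Ltd → Meridian Logistics SA (R3): 55% × 40% × 20% = 4.4% of Quarry Ventures LLC.
Direct interest in Quarry Ventures LLC: 16%.
Aggregating (R1): 18% + 6% + 4.4% + 16% = 44.4%.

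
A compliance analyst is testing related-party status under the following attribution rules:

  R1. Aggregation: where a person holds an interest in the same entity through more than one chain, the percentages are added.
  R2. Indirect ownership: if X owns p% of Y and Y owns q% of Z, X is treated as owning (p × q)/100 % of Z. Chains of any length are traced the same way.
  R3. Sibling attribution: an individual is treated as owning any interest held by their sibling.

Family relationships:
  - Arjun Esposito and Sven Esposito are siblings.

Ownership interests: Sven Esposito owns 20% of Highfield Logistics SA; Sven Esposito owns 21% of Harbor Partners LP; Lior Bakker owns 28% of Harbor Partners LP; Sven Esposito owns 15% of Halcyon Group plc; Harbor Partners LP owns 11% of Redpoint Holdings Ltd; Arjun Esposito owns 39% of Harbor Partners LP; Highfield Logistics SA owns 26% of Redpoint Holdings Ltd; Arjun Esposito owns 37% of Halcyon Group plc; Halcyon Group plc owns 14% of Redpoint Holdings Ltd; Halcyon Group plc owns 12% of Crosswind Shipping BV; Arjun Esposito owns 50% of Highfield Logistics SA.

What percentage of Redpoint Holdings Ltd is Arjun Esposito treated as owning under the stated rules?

By sibling attribution (R3), Arjun Esposito is treated as also owning Sven Esposito's interest in Harbor Partners LP, giving 39% + 21% = 60%.
By sibling attribution (R3), Arjun Esposito is treated as also owning Sven Esposito's interest in Highfield Logistics SA, giving 50% + 20% = 70%.
By sibling attribution (R3), Arjun Esposito is treated as also owning Sven Esposito's interest in Halcyon Group plc, giving 37% + 15% = 52%.
Chain via Harbor Partners LP (R2): 60% × 11% = 6.6% of Redpoint Holdings Ltd.
Chain via Highfield Logistics SA (R2): 70% × 26% = 18.2% of Redpoint Holdings Ltd.
Chain via Halcyon Group plc (R2): 52% × 14% = 7.28% of Redpoint Holdings Ltd.
Aggregating (R1): 6.6% + 18.2% + 7.28% = 32.08%.

32.08%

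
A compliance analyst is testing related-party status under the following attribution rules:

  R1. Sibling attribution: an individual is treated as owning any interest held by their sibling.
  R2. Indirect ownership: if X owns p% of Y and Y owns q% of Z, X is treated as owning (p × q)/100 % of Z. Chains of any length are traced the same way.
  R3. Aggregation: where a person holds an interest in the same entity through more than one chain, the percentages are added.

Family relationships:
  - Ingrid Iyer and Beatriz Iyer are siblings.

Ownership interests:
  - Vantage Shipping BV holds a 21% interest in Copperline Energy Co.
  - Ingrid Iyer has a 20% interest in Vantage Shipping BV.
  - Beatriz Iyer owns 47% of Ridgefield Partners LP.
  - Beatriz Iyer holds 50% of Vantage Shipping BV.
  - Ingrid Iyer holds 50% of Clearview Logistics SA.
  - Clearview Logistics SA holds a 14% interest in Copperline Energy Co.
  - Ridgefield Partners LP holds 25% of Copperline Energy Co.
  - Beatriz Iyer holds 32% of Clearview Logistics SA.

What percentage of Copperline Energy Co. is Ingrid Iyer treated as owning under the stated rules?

37.93%

By sibling attribution (R1), Ingrid Iyer is treated as also owning Beatriz Iyer's interest in Clearview Logistics SA, giving 50% + 32% = 82%.
By sibling attribution (R1), Ingrid Iyer is treated as also owning Beatriz Iyer's interest in Vantage Shipping BV, giving 20% + 50% = 70%.
By sibling attribution (R1), Ingrid Iyer is treated as owning Beatriz Iyer's 47% interest in Ridgefield Partners LP.
Chain via Clearview Logistics SA (R2): 82% × 14% = 11.48% of Copperline Energy Co.
Chain via Vantage Shipping BV (R2): 70% × 21% = 14.7% of Copperline Energy Co.
Chain via Ridgefield Partners LP (R2): 47% × 25% = 11.75% of Copperline Energy Co.
Aggregating (R3): 11.48% + 14.7% + 11.75% = 37.93%.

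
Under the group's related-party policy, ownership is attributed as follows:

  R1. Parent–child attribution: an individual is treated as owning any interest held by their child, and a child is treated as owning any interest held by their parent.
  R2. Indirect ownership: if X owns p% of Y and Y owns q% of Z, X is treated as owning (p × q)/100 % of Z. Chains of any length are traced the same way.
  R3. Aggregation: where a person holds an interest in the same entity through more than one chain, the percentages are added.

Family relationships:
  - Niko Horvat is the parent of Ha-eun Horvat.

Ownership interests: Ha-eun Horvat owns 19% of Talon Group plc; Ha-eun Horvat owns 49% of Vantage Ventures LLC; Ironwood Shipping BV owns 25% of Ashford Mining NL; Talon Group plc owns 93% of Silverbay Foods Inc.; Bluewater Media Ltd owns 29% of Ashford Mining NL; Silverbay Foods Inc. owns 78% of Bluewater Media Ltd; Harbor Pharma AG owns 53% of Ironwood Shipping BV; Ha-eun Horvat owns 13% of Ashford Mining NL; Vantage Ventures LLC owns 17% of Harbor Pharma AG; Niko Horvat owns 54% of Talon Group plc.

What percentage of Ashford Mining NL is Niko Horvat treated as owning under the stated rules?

29.460443%

By parent–child attribution (R1), Niko Horvat is treated as also owning Ha-eun Horvat's interest in Talon Group plc, giving 54% + 19% = 73%.
By parent–child attribution (R1), Niko Horvat is treated as owning Ha-eun Horvat's 49% interest in Vantage Ventures LLC.
By parent–child attribution (R1), Niko Horvat is treated as owning Ha-eun Horvat's 13% interest in Ashford Mining NL.
Chain via Talon Group plc → Silverbay Foods Inc. → Bluewater Media Ltd (R2): 73% × 93% × 78% × 29% = 15.356718% of Ashford Mining NL.
Chain via Vantage Ventures LLC → Harbor Pharma AG → Ironwood Shipping BV (R2): 49% × 17% × 53% × 25% = 1.103725% of Ashford Mining NL.
Direct interest in Ashford Mining NL: 13%.
Aggregating (R3): 15.356718% + 1.103725% + 13% = 29.460443%.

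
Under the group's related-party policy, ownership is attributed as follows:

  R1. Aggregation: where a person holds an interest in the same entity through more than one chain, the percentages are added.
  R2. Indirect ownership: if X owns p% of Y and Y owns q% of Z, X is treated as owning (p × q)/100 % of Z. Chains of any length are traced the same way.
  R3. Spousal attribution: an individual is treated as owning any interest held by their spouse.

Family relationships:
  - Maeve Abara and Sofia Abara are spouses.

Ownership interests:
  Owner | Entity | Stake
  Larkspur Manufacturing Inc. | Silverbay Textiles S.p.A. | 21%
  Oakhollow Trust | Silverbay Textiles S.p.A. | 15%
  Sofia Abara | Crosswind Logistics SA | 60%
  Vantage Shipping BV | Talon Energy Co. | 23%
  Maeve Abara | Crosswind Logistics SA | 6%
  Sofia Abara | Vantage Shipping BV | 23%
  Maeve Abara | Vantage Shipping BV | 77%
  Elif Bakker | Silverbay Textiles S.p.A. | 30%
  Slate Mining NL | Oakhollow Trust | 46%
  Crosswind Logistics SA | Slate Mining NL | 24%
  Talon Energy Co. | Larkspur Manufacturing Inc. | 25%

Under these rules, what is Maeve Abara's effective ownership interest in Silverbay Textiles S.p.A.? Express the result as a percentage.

2.30046%

By spousal attribution (R3), Maeve Abara is treated as also owning Sofia Abara's interest in Crosswind Logistics SA, giving 6% + 60% = 66%.
By spousal attribution (R3), Maeve Abara is treated as also owning Sofia Abara's interest in Vantage Shipping BV, giving 77% + 23% = 100%.
Chain via Crosswind Logistics SA → Slate Mining NL → Oakhollow Trust (R2): 66% × 24% × 46% × 15% = 1.09296% of Silverbay Textiles S.p.A.
Chain via Vantage Shipping BV → Talon Energy Co. → Larkspur Manufacturing Inc. (R2): 100% × 23% × 25% × 21% = 1.2075% of Silverbay Textiles S.p.A.
Aggregating (R1): 1.09296% + 1.2075% = 2.30046%.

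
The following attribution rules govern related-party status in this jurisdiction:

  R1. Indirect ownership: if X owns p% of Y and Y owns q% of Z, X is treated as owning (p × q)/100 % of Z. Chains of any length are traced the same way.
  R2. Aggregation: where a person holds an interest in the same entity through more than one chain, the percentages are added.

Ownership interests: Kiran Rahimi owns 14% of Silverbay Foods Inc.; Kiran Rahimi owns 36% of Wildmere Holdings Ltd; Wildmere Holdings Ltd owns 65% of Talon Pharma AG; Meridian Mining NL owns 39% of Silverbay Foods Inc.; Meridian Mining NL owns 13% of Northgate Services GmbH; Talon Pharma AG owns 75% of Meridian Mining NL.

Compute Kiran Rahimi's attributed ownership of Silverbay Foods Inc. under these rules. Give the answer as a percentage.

20.8445%

Chain via Wildmere Holdings Ltd → Talon Pharma AG → Meridian Mining NL (R1): 36% × 65% × 75% × 39% = 6.8445% of Silverbay Foods Inc.
Direct interest in Silverbay Foods Inc: 14%.
Aggregating (R2): 6.8445% + 14% = 20.8445%.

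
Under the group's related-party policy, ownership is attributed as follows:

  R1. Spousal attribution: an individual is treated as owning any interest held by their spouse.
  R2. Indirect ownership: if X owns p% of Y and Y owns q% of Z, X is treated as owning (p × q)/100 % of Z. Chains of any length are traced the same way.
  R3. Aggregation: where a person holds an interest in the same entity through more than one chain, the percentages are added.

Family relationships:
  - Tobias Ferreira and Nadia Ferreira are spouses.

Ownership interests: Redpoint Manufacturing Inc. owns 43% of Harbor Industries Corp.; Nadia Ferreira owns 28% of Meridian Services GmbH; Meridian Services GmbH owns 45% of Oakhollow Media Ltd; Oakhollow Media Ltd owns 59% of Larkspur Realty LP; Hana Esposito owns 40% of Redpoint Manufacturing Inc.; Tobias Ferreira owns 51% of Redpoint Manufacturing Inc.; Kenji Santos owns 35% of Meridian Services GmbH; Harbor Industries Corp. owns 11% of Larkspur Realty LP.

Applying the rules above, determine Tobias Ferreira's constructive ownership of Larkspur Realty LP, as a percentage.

9.8463%

By spousal attribution (R1), Tobias Ferreira is treated as owning Nadia Ferreira's 28% interest in Meridian Services GmbH.
Chain via Redpoint Manufacturing Inc. → Harbor Industries Corp. (R2): 51% × 43% × 11% = 2.4123% of Larkspur Realty LP.
Chain via Meridian Services GmbH → Oakhollow Media Ltd (R2): 28% × 45% × 59% = 7.434% of Larkspur Realty LP.
Aggregating (R3): 2.4123% + 7.434% = 9.8463%.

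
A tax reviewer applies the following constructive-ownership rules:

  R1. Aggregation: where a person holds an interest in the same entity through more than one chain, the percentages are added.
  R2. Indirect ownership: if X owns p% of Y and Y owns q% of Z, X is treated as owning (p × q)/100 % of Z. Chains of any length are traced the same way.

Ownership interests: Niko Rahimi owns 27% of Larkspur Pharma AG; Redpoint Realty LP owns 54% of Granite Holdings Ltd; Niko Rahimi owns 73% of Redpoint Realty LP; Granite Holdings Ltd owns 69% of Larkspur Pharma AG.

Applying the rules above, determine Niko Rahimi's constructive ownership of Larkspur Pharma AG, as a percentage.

Chain via Redpoint Realty LP → Granite Holdings Ltd (R2): 73% × 54% × 69% = 27.1998% of Larkspur Pharma AG.
Direct interest in Larkspur Pharma AG: 27%.
Aggregating (R1): 27.1998% + 27% = 54.1998%.

54.1998%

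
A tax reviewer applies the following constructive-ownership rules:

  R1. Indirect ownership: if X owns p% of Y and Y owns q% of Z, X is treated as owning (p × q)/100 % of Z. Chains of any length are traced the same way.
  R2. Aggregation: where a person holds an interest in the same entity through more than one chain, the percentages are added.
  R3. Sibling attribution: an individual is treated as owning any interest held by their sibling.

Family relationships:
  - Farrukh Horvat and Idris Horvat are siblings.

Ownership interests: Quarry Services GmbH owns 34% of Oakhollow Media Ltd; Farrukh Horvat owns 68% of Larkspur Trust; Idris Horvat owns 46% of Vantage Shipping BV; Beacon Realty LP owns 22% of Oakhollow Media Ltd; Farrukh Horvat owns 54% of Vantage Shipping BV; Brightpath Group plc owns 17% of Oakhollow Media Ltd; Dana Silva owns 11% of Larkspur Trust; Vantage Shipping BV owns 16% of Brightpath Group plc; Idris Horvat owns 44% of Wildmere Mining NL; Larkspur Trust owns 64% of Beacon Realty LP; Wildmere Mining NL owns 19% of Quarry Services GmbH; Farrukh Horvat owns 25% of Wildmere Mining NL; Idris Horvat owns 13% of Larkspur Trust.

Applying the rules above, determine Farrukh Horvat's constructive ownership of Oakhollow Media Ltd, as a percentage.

By sibling attribution (R3), Farrukh Horvat is treated as also owning Idris Horvat's interest in Wildmere Mining NL, giving 25% + 44% = 69%.
By sibling attribution (R3), Farrukh Horvat is treated as also owning Idris Horvat's interest in Larkspur Trust, giving 68% + 13% = 81%.
By sibling attribution (R3), Farrukh Horvat is treated as also owning Idris Horvat's interest in Vantage Shipping BV, giving 54% + 46% = 100%.
Chain via Wildmere Mining NL → Quarry Services GmbH (R1): 69% × 19% × 34% = 4.4574% of Oakhollow Media Ltd.
Chain via Larkspur Trust → Beacon Realty LP (R1): 81% × 64% × 22% = 11.4048% of Oakhollow Media Ltd.
Chain via Vantage Shipping BV → Brightpath Group plc (R1): 100% × 16% × 17% = 2.72% of Oakhollow Media Ltd.
Aggregating (R2): 4.4574% + 11.4048% + 2.72% = 18.5822%.

18.5822%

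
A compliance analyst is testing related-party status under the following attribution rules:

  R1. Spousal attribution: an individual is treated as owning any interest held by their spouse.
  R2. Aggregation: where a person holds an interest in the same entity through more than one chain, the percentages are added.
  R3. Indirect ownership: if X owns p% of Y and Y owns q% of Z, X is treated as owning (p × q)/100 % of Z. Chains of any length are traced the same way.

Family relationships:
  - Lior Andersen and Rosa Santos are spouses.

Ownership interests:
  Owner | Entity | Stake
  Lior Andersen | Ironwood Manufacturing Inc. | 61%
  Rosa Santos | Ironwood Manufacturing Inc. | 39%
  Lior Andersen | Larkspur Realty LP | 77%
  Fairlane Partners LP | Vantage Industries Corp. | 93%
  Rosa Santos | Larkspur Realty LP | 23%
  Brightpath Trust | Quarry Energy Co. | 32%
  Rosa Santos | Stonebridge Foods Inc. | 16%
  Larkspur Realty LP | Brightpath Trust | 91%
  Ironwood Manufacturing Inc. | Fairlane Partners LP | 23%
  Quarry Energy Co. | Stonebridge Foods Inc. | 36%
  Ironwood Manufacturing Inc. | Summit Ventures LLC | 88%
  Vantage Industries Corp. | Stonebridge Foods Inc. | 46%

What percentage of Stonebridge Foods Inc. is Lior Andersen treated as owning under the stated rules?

36.3226%

By spousal attribution (R1), Lior Andersen is treated as also owning Rosa Santos's interest in Larkspur Realty LP, giving 77% + 23% = 100%.
By spousal attribution (R1), Lior Andersen is treated as also owning Rosa Santos's interest in Ironwood Manufacturing Inc, giving 61% + 39% = 100%.
By spousal attribution (R1), Lior Andersen is treated as owning Rosa Santos's 16% interest in Stonebridge Foods Inc.
Chain via Larkspur Realty LP → Brightpath Trust → Quarry Energy Co. (R3): 100% × 91% × 32% × 36% = 10.4832% of Stonebridge Foods Inc.
Chain via Ironwood Manufacturing Inc. → Fairlane Partners LP → Vantage Industries Corp. (R3): 100% × 23% × 93% × 46% = 9.8394% of Stonebridge Foods Inc.
Direct interest in Stonebridge Foods Inc: 16%.
Aggregating (R2): 10.4832% + 9.8394% + 16% = 36.3226%.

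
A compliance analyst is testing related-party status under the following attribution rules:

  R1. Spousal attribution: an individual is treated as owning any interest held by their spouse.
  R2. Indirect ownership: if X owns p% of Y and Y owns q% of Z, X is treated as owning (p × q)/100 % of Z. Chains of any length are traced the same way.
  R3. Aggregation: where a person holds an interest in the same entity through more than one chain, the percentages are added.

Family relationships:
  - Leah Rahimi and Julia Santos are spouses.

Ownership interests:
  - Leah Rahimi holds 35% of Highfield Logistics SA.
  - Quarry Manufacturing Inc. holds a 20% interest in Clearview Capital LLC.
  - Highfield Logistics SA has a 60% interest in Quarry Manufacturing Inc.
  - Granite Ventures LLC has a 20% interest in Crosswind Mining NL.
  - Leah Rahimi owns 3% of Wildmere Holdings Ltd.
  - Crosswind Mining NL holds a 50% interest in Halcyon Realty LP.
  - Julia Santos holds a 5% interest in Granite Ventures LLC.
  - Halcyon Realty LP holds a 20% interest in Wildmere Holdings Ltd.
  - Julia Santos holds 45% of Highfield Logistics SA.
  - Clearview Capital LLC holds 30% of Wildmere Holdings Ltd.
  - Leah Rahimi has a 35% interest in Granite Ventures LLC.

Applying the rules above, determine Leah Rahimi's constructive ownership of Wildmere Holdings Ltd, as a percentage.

6.68%

By spousal attribution (R1), Leah Rahimi is treated as also owning Julia Santos's interest in Highfield Logistics SA, giving 35% + 45% = 80%.
By spousal attribution (R1), Leah Rahimi is treated as also owning Julia Santos's interest in Granite Ventures LLC, giving 35% + 5% = 40%.
Chain via Highfield Logistics SA → Quarry Manufacturing Inc. → Clearview Capital LLC (R2): 80% × 60% × 20% × 30% = 2.88% of Wildmere Holdings Ltd.
Chain via Granite Ventures LLC → Crosswind Mining NL → Halcyon Realty LP (R2): 40% × 20% × 50% × 20% = 0.8% of Wildmere Holdings Ltd.
Direct interest in Wildmere Holdings Ltd: 3%.
Aggregating (R3): 2.88% + 0.8% + 3% = 6.68%.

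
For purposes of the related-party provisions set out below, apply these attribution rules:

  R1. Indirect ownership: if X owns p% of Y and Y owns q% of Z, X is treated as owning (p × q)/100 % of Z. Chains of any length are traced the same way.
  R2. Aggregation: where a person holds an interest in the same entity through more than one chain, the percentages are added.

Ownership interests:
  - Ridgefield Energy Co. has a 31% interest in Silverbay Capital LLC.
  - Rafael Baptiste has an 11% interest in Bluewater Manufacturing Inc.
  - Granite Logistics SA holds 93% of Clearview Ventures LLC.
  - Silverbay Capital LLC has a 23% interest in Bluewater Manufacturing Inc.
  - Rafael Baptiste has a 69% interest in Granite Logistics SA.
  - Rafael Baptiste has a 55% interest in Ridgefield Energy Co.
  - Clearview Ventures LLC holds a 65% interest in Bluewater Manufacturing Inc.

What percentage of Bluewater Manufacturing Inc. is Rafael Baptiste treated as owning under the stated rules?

56.632%

Chain via Granite Logistics SA → Clearview Ventures LLC (R1): 69% × 93% × 65% = 41.7105% of Bluewater Manufacturing Inc.
Chain via Ridgefield Energy Co. → Silverbay Capital LLC (R1): 55% × 31% × 23% = 3.9215% of Bluewater Manufacturing Inc.
Direct interest in Bluewater Manufacturing Inc: 11%.
Aggregating (R2): 41.7105% + 3.9215% + 11% = 56.632%.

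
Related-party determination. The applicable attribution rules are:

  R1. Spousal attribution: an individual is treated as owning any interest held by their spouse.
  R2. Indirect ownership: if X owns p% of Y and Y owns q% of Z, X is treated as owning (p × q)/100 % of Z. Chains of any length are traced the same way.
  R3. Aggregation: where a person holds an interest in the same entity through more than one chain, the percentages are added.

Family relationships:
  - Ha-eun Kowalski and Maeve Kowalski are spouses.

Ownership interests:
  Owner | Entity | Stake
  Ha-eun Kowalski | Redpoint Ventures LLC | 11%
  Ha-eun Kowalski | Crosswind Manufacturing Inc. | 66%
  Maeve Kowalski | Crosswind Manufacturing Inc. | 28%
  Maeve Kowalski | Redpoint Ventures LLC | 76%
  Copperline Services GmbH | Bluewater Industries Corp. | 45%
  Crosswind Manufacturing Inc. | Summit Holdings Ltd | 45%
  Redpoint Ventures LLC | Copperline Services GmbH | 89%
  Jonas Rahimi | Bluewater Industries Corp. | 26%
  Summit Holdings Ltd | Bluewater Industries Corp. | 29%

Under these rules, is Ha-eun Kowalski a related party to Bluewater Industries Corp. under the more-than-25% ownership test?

Yes

By spousal attribution (R1), Ha-eun Kowalski is treated as also owning Maeve Kowalski's interest in Redpoint Ventures LLC, giving 11% + 76% = 87%.
By spousal attribution (R1), Ha-eun Kowalski is treated as also owning Maeve Kowalski's interest in Crosswind Manufacturing Inc, giving 66% + 28% = 94%.
Chain via Redpoint Ventures LLC → Copperline Services GmbH (R2): 87% × 89% × 45% = 34.8435% of Bluewater Industries Corp.
Chain via Crosswind Manufacturing Inc. → Summit Holdings Ltd (R2): 94% × 45% × 29% = 12.267% of Bluewater Industries Corp.
Aggregating (R3): 34.8435% + 12.267% = 47.1105%.
47.1105% exceeds the 25% threshold, so Ha-eun is a related party to Bluewater Industries Corp.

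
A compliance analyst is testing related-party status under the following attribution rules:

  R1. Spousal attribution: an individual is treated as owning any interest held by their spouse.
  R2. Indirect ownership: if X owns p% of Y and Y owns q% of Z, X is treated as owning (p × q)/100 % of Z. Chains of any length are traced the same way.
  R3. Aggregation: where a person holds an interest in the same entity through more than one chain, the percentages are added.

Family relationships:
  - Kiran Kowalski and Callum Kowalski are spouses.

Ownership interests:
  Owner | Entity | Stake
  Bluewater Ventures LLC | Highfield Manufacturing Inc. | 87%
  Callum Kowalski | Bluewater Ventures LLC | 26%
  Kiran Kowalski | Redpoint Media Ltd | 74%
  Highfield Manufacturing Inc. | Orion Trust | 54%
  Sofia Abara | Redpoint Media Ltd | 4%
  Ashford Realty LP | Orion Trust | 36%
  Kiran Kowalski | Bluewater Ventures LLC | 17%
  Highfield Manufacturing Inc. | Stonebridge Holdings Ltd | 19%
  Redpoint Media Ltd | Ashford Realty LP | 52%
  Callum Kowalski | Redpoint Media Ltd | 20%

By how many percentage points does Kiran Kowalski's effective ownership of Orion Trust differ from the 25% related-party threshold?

By spousal attribution (R1), Kiran Kowalski is treated as also owning Callum Kowalski's interest in Bluewater Ventures LLC, giving 17% + 26% = 43%.
By spousal attribution (R1), Kiran Kowalski is treated as also owning Callum Kowalski's interest in Redpoint Media Ltd, giving 74% + 20% = 94%.
Chain via Bluewater Ventures LLC → Highfield Manufacturing Inc. (R2): 43% × 87% × 54% = 20.2014% of Orion Trust.
Chain via Redpoint Media Ltd → Ashford Realty LP (R2): 94% × 52% × 36% = 17.5968% of Orion Trust.
Aggregating (R3): 20.2014% + 17.5968% = 37.7982%.
37.7982% exceeds the 25% threshold by 12.7982 percentage points.

12.7982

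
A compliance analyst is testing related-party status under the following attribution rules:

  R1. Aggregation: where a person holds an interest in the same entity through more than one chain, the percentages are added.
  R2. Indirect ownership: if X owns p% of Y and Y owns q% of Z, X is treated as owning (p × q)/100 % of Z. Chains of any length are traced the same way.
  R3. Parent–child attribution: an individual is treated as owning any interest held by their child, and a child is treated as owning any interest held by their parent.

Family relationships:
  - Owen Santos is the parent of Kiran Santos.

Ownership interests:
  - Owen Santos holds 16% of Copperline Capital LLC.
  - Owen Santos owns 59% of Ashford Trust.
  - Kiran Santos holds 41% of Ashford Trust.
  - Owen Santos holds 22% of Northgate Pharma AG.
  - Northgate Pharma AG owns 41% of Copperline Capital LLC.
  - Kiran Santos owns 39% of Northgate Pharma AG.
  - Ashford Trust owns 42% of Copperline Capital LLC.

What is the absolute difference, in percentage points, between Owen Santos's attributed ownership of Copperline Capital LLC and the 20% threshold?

By parent–child attribution (R3), Owen Santos is treated as also owning Kiran Santos's interest in Northgate Pharma AG, giving 22% + 39% = 61%.
By parent–child attribution (R3), Owen Santos is treated as also owning Kiran Santos's interest in Ashford Trust, giving 59% + 41% = 100%.
Chain via Northgate Pharma AG (R2): 61% × 41% = 25.01% of Copperline Capital LLC.
Chain via Ashford Trust (R2): 100% × 42% = 42% of Copperline Capital LLC.
Direct interest in Copperline Capital LLC: 16%.
Aggregating (R1): 25.01% + 42% + 16% = 83.01%.
83.01% exceeds the 20% threshold by 63.01 percentage points.

63.01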